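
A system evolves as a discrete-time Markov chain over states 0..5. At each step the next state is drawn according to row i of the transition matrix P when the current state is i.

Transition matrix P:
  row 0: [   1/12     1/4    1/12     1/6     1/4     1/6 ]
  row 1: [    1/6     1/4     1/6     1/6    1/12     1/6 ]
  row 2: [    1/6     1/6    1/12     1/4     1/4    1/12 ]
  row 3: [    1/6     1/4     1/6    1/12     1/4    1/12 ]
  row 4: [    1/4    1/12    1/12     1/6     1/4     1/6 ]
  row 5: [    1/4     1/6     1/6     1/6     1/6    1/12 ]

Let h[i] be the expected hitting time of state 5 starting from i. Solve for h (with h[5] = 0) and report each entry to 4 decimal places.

h = [6.9627, 7.0162, 7.5871, 7.5464, 6.9538, 0.0000]

First-step conditioning: h[5] = 0; for i ≠ 5, h[i] = 1 + Σ_k P[i][k]·h[k].
  h[0] = 1 + 1/12·h[0] + 1/4·h[1] + 1/12·h[2] + 1/6·h[3] + 1/4·h[4]
  h[1] = 1 + 1/6·h[0] + 1/4·h[1] + 1/6·h[2] + 1/6·h[3] + 1/12·h[4]
  h[2] = 1 + 1/6·h[0] + 1/6·h[1] + 1/12·h[2] + 1/4·h[3] + 1/4·h[4]
  h[3] = 1 + 1/6·h[0] + 1/4·h[1] + 1/6·h[2] + 1/12·h[3] + 1/4·h[4]
  h[4] = 1 + 1/4·h[0] + 1/12·h[1] + 1/12·h[2] + 1/6·h[3] + 1/4·h[4]
Solving the 5×5 linear system over states ≠ 5 gives exactly h = [21856/3139, 22024/3139, 23816/3139, 23688/3139, 21828/3139, 0] (h[5] = 0 is the target).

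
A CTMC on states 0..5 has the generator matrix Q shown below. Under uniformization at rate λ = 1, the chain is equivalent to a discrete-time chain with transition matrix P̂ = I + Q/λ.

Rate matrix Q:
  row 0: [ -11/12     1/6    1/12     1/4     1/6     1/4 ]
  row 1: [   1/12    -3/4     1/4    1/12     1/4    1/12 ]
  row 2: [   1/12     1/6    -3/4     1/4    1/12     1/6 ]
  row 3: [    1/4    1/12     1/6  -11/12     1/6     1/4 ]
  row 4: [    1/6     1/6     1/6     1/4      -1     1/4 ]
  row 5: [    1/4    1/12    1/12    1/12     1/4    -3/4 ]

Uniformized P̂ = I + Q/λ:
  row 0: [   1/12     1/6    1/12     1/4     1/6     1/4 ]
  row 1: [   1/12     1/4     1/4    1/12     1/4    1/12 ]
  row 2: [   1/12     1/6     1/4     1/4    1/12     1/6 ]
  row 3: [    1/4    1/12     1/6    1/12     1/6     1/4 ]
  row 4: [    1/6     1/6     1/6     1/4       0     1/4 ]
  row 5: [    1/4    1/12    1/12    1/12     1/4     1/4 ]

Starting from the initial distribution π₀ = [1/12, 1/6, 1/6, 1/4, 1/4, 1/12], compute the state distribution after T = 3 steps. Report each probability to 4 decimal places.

π = [0.1586, 0.1481, 0.1621, 0.1634, 0.1562, 0.2117]

t=0: π = [0.0833, 0.1667, 0.1667, 0.2500, 0.2500, 0.0833]
t=1: π = [0.1597, 0.1528, 0.1806, 0.1667, 0.1319, 0.2083]
t=2: π = [0.1568, 0.1481, 0.1638, 0.1620, 0.1597, 0.2095]
t=3: π = [0.1586, 0.1481, 0.1621, 0.1634, 0.1562, 0.2117]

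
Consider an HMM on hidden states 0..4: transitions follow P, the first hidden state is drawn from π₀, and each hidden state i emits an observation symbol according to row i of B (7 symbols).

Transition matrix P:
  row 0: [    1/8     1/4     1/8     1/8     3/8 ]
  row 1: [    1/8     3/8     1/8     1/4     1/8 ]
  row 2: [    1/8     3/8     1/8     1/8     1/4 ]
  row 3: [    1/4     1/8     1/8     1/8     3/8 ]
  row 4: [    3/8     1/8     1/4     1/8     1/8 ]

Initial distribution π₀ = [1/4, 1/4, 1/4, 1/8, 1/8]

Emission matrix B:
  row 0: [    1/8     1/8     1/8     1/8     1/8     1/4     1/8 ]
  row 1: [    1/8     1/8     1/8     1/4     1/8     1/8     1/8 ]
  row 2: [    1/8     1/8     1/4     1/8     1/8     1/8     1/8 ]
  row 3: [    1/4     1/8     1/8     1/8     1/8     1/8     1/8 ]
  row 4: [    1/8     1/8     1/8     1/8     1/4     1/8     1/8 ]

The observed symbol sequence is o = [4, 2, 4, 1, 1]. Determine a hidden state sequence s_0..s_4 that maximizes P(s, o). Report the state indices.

t=0: δ = [3.125e-02, 3.125e-02, 3.125e-02, 1.562e-02, 3.125e-02]  (obs o_0=4)
t=1: δ = [1.465e-03, 1.465e-03, 1.953e-03, 9.766e-04, 1.465e-03]  ψ = [4, 1, 4, 1, 0]  (obs o_1=2)
t=2: δ = [6.866e-05, 9.155e-05, 4.578e-05, 4.578e-05, 1.373e-04]  ψ = [4, 2, 4, 1, 0]  (obs o_2=4)
t=3: δ = [6.437e-06, 4.292e-06, 4.292e-06, 2.861e-06, 3.219e-06]  ψ = [4, 1, 4, 1, 0]  (obs o_3=1)
t=4: δ = [1.509e-07, 2.012e-07, 1.006e-07, 1.341e-07, 3.017e-07]  ψ = [4, 0, 0, 1, 0]  (obs o_4=1)
backtrack: best end state = 4; path = [4, 0, 4, 0, 4]

path = [4, 0, 4, 0, 4]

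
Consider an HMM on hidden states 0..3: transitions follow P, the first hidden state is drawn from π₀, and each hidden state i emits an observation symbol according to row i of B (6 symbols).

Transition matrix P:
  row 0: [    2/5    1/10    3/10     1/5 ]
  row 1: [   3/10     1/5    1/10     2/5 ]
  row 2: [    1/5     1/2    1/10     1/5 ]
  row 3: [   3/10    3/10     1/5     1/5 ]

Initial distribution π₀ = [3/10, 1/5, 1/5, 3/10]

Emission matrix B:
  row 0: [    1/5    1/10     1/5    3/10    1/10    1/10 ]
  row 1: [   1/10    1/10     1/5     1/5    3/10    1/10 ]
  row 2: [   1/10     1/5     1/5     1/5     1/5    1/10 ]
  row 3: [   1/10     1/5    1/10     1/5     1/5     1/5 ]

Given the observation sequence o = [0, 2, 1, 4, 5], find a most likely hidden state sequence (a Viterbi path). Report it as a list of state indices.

t=0: δ = [6.000e-02, 2.000e-02, 2.000e-02, 3.000e-02]  (obs o_0=0)
t=1: δ = [4.800e-03, 2.000e-03, 3.600e-03, 1.200e-03]  ψ = [0, 2, 0, 0]  (obs o_1=2)
t=2: δ = [1.920e-04, 1.800e-04, 2.880e-04, 1.920e-04]  ψ = [0, 2, 0, 0]  (obs o_2=1)
t=3: δ = [7.680e-06, 4.320e-05, 1.152e-05, 1.440e-05]  ψ = [0, 2, 0, 1]  (obs o_3=4)
t=4: δ = [1.296e-06, 8.640e-07, 4.320e-07, 3.456e-06]  ψ = [1, 1, 1, 1]  (obs o_4=5)
backtrack: best end state = 3; path = [0, 0, 2, 1, 3]

path = [0, 0, 2, 1, 3]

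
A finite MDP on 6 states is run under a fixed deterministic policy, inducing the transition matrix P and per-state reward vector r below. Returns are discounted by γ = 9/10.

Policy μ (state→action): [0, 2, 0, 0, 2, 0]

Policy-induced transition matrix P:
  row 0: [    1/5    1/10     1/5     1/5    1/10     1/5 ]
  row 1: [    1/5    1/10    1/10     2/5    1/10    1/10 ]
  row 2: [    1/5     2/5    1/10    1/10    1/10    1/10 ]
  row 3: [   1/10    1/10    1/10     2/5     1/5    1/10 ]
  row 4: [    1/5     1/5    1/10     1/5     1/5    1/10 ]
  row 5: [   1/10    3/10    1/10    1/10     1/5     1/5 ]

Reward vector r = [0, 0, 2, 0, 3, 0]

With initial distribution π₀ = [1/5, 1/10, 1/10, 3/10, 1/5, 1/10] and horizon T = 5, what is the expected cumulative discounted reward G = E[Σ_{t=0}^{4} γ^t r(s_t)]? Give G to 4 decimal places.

t=0: π = [0.2000, 0.1000, 0.1000, 0.3000, 0.2000, 0.1000], E[r] = 0.8000, γ^t·E[r] = 0.800000, running G = 0.800000
t=1: π = [0.1600, 0.1700, 0.1200, 0.2600, 0.1600, 0.1300], E[r] = 0.7200, γ^t·E[r] = 0.648000, running G = 1.448000
t=2: π = [0.1610, 0.1780, 0.1160, 0.2610, 0.1550, 0.1290], E[r] = 0.6970, γ^t·E[r] = 0.564570, running G = 2.012570
t=3: π = [0.1610, 0.1761, 0.1161, 0.2633, 0.1545, 0.1290], E[r] = 0.6957, γ^t·E[r] = 0.507165, running G = 2.519735
t=4: π = [0.1608, 0.1761, 0.1161, 0.2634, 0.1547, 0.1290], E[r] = 0.6962, γ^t·E[r] = 0.456803, running G = 2.976538

G = 2.9765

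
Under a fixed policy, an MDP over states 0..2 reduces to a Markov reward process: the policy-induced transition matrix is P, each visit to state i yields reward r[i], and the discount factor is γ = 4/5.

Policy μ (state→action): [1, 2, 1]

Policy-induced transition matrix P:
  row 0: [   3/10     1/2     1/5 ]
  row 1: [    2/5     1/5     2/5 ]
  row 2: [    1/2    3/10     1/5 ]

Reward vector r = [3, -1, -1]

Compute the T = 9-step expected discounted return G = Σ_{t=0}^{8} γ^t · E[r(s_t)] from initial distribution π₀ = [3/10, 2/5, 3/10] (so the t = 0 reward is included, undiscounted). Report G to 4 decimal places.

G = 2.0757

t=0: π = [0.3000, 0.4000, 0.3000], E[r] = 0.2000, γ^t·E[r] = 0.200000, running G = 0.200000
t=1: π = [0.4000, 0.3200, 0.2800], E[r] = 0.6000, γ^t·E[r] = 0.480000, running G = 0.680000
t=2: π = [0.3880, 0.3480, 0.2640], E[r] = 0.5520, γ^t·E[r] = 0.353280, running G = 1.033280
t=3: π = [0.3876, 0.3428, 0.2696], E[r] = 0.5504, γ^t·E[r] = 0.281805, running G = 1.315085
t=4: π = [0.3882, 0.3432, 0.2686], E[r] = 0.5528, γ^t·E[r] = 0.226427, running G = 1.541512
t=5: π = [0.3880, 0.3433, 0.2686], E[r] = 0.5521, γ^t·E[r] = 0.180927, running G = 1.722438
t=6: π = [0.3881, 0.3433, 0.2687], E[r] = 0.5522, γ^t·E[r] = 0.144768, running G = 1.867206
t=7: π = [0.3881, 0.3433, 0.2687], E[r] = 0.5522, γ^t·E[r] = 0.115813, running G = 1.983019
t=8: π = [0.3881, 0.3433, 0.2687], E[r] = 0.5522, γ^t·E[r] = 0.092650, running G = 2.075669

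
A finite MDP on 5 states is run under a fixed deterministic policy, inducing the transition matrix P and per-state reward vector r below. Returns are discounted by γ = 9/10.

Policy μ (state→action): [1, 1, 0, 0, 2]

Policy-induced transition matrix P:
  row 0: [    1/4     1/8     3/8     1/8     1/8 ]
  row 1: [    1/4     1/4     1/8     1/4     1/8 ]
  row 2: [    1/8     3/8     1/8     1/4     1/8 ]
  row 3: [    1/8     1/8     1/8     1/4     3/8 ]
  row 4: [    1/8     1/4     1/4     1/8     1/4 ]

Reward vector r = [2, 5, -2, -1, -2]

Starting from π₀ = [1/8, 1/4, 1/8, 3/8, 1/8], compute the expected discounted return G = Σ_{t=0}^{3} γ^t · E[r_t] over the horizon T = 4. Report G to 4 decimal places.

t=0: π = [0.1250, 0.2500, 0.1250, 0.3750, 0.1250], E[r] = 0.6250, γ^t·E[r] = 0.625000, running G = 0.625000
t=1: π = [0.1719, 0.2031, 0.1719, 0.2188, 0.2344], E[r] = 0.3281, γ^t·E[r] = 0.295313, running G = 0.920313
t=2: π = [0.1719, 0.2227, 0.1973, 0.1992, 0.2090], E[r] = 0.4453, γ^t·E[r] = 0.360703, running G = 1.281016
t=3: π = [0.1743, 0.2283, 0.1941, 0.2024, 0.2009], E[r] = 0.4976, γ^t·E[r] = 0.362720, running G = 1.643736

G = 1.6437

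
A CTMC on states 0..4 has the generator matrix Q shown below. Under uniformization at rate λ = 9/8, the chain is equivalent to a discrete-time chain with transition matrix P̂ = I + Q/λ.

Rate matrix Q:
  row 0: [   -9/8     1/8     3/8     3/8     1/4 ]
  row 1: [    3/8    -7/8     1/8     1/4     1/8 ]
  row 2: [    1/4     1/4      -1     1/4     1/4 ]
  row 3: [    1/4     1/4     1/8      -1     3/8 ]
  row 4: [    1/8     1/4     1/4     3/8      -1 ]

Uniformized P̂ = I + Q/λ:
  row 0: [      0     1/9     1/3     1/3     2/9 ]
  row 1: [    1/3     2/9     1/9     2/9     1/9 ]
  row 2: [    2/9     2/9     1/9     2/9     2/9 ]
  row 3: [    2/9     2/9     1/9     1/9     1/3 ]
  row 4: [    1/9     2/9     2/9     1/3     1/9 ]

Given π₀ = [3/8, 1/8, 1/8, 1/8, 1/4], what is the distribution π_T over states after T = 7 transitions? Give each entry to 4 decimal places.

t=0: π = [0.3750, 0.1250, 0.1250, 0.1250, 0.2500]
t=1: π = [0.1250, 0.1806, 0.2222, 0.2778, 0.1944]
t=2: π = [0.1929, 0.2083, 0.1605, 0.2269, 0.2114]
t=3: π = [0.1790, 0.2008, 0.1775, 0.2419, 0.2008]
t=4: π = [0.1824, 0.2023, 0.1732, 0.2375, 0.2045]
t=5: π = [0.1814, 0.2020, 0.1744, 0.2388, 0.2034]
t=6: π = [0.1817, 0.2021, 0.1740, 0.2384, 0.2037]
t=7: π = [0.1817, 0.2020, 0.1741, 0.2386, 0.2036]

π = [0.1817, 0.2020, 0.1741, 0.2386, 0.2036]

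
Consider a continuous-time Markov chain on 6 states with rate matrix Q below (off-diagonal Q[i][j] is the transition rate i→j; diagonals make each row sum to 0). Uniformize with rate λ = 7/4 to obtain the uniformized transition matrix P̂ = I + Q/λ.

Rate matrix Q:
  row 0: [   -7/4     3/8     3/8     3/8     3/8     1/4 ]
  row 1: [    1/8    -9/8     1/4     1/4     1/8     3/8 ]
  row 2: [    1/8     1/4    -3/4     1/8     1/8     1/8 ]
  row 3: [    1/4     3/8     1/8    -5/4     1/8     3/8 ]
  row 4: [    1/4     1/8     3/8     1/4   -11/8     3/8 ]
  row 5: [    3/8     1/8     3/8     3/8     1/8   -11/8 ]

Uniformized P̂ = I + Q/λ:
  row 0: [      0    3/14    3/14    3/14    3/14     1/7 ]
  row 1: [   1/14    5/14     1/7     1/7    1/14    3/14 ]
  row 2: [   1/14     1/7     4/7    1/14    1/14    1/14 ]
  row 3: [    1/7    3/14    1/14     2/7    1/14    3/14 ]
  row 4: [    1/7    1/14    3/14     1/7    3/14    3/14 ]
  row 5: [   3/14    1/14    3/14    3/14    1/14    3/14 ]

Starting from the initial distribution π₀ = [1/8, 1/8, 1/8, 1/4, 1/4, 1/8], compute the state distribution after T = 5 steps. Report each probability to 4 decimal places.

t=0: π = [0.1250, 0.1250, 0.1250, 0.2500, 0.2500, 0.1250]
t=1: π = [0.1161, 0.1696, 0.2143, 0.1875, 0.1250, 0.1875]
t=2: π = [0.1122, 0.1786, 0.2519, 0.1760, 0.1059, 0.1754]
t=3: π = [0.1086, 0.1816, 0.2664, 0.1706, 0.1026, 0.1703]
t=4: π = [0.1075, 0.1822, 0.2721, 0.1681, 0.1016, 0.1685]
t=5: π = [0.1071, 0.1823, 0.2744, 0.1672, 0.1013, 0.1677]

π = [0.1071, 0.1823, 0.2744, 0.1672, 0.1013, 0.1677]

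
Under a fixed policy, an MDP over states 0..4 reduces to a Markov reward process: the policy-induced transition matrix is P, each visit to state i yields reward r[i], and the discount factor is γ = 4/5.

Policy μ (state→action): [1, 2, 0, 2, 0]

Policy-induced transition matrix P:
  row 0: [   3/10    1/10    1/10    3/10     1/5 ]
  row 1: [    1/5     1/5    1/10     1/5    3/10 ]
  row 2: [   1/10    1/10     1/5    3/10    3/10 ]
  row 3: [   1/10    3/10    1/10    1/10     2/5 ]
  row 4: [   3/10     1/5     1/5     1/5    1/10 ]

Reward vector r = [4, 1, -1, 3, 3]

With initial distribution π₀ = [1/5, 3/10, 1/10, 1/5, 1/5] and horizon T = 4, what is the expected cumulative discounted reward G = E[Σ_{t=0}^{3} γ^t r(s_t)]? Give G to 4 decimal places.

G = 6.6785

t=0: π = [0.2000, 0.3000, 0.1000, 0.2000, 0.2000], E[r] = 2.2000, γ^t·E[r] = 2.200000, running G = 2.200000
t=1: π = [0.2100, 0.1900, 0.1300, 0.2100, 0.2600], E[r] = 2.3100, γ^t·E[r] = 1.848000, running G = 4.048000
t=2: π = [0.2130, 0.1870, 0.1390, 0.2130, 0.2480], E[r] = 2.2830, γ^t·E[r] = 1.461120, running G = 5.509120
t=3: π = [0.2109, 0.1861, 0.1387, 0.2139, 0.2504], E[r] = 2.2839, γ^t·E[r] = 1.169357, running G = 6.678477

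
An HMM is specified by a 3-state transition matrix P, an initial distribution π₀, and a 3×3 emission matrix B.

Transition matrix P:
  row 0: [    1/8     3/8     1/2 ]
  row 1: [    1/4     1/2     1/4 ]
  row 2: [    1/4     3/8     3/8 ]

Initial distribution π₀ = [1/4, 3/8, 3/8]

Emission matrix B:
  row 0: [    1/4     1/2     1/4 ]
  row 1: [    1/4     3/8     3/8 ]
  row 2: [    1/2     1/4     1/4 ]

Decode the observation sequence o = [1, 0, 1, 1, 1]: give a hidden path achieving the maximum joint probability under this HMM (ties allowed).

path = [0, 2, 1, 1, 1]

t=0: δ = [1.250e-01, 1.406e-01, 9.375e-02]  (obs o_0=1)
t=1: δ = [8.789e-03, 1.758e-02, 3.125e-02]  ψ = [1, 1, 0]  (obs o_1=0)
t=2: δ = [3.906e-03, 4.395e-03, 2.930e-03]  ψ = [2, 2, 2]  (obs o_2=1)
t=3: δ = [5.493e-04, 8.240e-04, 4.883e-04]  ψ = [1, 1, 0]  (obs o_3=1)
t=4: δ = [1.030e-04, 1.545e-04, 6.866e-05]  ψ = [1, 1, 0]  (obs o_4=1)
backtrack: best end state = 1; path = [0, 2, 1, 1, 1]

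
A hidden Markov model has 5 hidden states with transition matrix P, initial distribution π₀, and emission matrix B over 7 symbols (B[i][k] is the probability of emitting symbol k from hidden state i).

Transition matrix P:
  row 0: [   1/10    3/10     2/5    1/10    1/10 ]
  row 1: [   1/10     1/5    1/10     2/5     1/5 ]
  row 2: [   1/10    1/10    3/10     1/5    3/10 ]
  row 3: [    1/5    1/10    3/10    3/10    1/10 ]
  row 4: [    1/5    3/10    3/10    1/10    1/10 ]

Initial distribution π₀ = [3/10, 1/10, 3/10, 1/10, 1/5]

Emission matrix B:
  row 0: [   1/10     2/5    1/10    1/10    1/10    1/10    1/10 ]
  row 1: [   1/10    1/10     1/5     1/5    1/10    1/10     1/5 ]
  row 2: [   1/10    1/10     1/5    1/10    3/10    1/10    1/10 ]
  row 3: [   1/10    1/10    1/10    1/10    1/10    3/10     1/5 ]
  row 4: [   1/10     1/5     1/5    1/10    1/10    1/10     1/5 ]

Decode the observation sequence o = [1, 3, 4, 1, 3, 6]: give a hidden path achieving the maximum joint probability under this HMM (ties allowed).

t=0: δ = [1.200e-01, 1.000e-02, 3.000e-02, 1.000e-02, 4.000e-02]  (obs o_0=1)
t=1: δ = [1.200e-03, 7.200e-03, 4.800e-03, 1.200e-03, 1.200e-03]  ψ = [0, 0, 0, 0, 0]  (obs o_1=3)
t=2: δ = [7.200e-05, 1.440e-04, 4.320e-04, 2.880e-04, 1.440e-04]  ψ = [1, 1, 2, 1, 1]  (obs o_2=4)
t=3: δ = [2.304e-05, 4.320e-06, 1.296e-05, 8.640e-06, 2.592e-05]  ψ = [3, 2, 2, 2, 2]  (obs o_3=1)
t=4: δ = [5.184e-07, 1.555e-06, 9.216e-07, 2.592e-07, 3.888e-07]  ψ = [4, 4, 0, 2, 2]  (obs o_4=3)
t=5: δ = [1.555e-08, 6.221e-08, 2.765e-08, 1.244e-07, 6.221e-08]  ψ = [1, 1, 2, 1, 1]  (obs o_5=6)
backtrack: best end state = 3; path = [0, 2, 2, 4, 1, 3]

path = [0, 2, 2, 4, 1, 3]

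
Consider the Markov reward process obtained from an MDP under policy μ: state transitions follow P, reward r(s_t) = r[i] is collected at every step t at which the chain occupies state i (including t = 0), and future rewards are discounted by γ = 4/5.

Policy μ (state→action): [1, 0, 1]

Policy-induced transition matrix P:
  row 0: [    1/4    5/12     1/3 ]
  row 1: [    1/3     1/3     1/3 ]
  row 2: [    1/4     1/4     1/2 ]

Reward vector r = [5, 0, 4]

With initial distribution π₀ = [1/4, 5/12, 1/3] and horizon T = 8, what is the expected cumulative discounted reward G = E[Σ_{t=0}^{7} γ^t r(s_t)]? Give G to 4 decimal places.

G = 12.0095

t=0: π = [0.2500, 0.4167, 0.3333], E[r] = 2.5833, γ^t·E[r] = 2.583333, running G = 2.583333
t=1: π = [0.2847, 0.3264, 0.3889], E[r] = 2.9792, γ^t·E[r] = 2.383333, running G = 4.966667
t=2: π = [0.2772, 0.3247, 0.3981], E[r] = 2.9786, γ^t·E[r] = 1.906296, running G = 6.872963
t=3: π = [0.2771, 0.3233, 0.3997], E[r] = 2.9840, γ^t·E[r] = 1.527827, running G = 8.400790
t=4: π = [0.2769, 0.3231, 0.3999], E[r] = 2.9845, γ^t·E[r] = 1.222444, running G = 9.623235
t=5: π = [0.2769, 0.3231, 0.4000], E[r] = 2.9846, γ^t·E[r] = 0.977993, running G = 10.601227
t=6: π = [0.2769, 0.3231, 0.4000], E[r] = 2.9846, γ^t·E[r] = 0.782398, running G = 11.383625
t=7: π = [0.2769, 0.3231, 0.4000], E[r] = 2.9846, γ^t·E[r] = 0.625919, running G = 12.009544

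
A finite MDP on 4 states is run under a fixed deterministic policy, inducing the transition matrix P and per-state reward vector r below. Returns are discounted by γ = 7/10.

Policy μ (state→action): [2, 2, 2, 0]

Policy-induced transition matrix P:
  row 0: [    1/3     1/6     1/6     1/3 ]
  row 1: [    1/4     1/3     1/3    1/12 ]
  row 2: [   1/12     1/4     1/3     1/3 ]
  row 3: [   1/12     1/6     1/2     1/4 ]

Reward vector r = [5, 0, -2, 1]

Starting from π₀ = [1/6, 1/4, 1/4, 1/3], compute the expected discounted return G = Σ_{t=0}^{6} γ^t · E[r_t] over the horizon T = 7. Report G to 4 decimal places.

t=0: π = [0.1667, 0.2500, 0.2500, 0.3333], E[r] = 0.6667, γ^t·E[r] = 0.666667, running G = 0.666667
t=1: π = [0.1667, 0.2292, 0.3611, 0.2431], E[r] = 0.3542, γ^t·E[r] = 0.247917, running G = 0.914583
t=2: π = [0.1632, 0.2350, 0.3461, 0.2558], E[r] = 0.3796, γ^t·E[r] = 0.186019, running G = 1.100602
t=3: π = [0.1633, 0.2347, 0.3488, 0.2533], E[r] = 0.3722, γ^t·E[r] = 0.127666, running G = 1.228267
t=4: π = [0.1633, 0.2348, 0.3483, 0.2536], E[r] = 0.3732, γ^t·E[r] = 0.089613, running G = 1.317880
t=5: π = [0.1633, 0.2348, 0.3484, 0.2535], E[r] = 0.3732, γ^t·E[r] = 0.062720, running G = 1.380601
t=6: π = [0.1633, 0.2348, 0.3484, 0.2535], E[r] = 0.3732, γ^t·E[r] = 0.043911, running G = 1.424512

G = 1.4245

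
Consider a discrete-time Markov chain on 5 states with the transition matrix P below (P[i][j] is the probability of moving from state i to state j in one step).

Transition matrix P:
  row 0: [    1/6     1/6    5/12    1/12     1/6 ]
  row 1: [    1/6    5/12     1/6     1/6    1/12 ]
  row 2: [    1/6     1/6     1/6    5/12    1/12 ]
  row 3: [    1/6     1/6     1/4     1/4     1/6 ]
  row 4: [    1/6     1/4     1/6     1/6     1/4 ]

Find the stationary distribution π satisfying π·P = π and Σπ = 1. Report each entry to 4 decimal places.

π = [0.1667, 0.2377, 0.2274, 0.2287, 0.1395]

Balance equations π_j = Σ_i π_i·P[i][j]:
  π_0 = 1/6·π_0 + 1/6·π_1 + 1/6·π_2 + 1/6·π_3 + 1/6·π_4
  π_1 = 1/6·π_0 + 5/12·π_1 + 1/6·π_2 + 1/6·π_3 + 1/4·π_4
  π_2 = 5/12·π_0 + 1/6·π_1 + 1/6·π_2 + 1/4·π_3 + 1/6·π_4
  π_3 = 1/12·π_0 + 1/6·π_1 + 5/12·π_2 + 1/4·π_3 + 1/6·π_4
  normalize: π_0 + π_1 + π_2 + π_3 + π_4 = 1
Solving the linear system gives exactly π = [1/6, 92/387, 88/387, 59/258, 6/43].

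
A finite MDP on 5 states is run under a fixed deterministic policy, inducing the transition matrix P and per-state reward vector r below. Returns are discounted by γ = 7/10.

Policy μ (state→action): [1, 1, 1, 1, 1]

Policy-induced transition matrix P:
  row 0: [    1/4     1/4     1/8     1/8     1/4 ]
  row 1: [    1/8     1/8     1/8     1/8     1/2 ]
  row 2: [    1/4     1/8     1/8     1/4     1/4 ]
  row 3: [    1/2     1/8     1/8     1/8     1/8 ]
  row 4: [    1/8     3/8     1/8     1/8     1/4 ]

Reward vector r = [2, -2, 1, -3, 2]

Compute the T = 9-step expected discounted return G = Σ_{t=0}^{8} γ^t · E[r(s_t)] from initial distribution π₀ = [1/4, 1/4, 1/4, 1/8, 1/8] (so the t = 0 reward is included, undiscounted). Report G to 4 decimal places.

t=0: π = [0.2500, 0.2500, 0.2500, 0.1250, 0.1250], E[r] = 0.1250, γ^t·E[r] = 0.125000, running G = 0.125000
t=1: π = [0.2344, 0.1875, 0.1250, 0.1563, 0.2969], E[r] = 0.3438, γ^t·E[r] = 0.240625, running G = 0.365625
t=2: π = [0.2285, 0.2285, 0.1250, 0.1406, 0.2773], E[r] = 0.2578, γ^t·E[r] = 0.126328, running G = 0.491953
t=3: π = [0.2219, 0.2229, 0.1250, 0.1406, 0.2896], E[r] = 0.2803, γ^t·E[r] = 0.096134, running G = 0.588087
t=4: π = [0.2211, 0.2251, 0.1250, 0.1406, 0.2881], E[r] = 0.2714, γ^t·E[r] = 0.065154, running G = 0.653241
t=5: π = [0.2210, 0.2247, 0.1250, 0.1406, 0.2887], E[r] = 0.2732, γ^t·E[r] = 0.045913, running G = 0.699154
t=6: π = [0.2210, 0.2248, 0.1250, 0.1406, 0.2886], E[r] = 0.2727, γ^t·E[r] = 0.032080, running G = 0.731234
t=7: π = [0.2210, 0.2248, 0.1250, 0.1406, 0.2886], E[r] = 0.2728, γ^t·E[r] = 0.022466, running G = 0.753699
t=8: π = [0.2210, 0.2248, 0.1250, 0.1406, 0.2886], E[r] = 0.2728, γ^t·E[r] = 0.015724, running G = 0.769424

G = 0.7694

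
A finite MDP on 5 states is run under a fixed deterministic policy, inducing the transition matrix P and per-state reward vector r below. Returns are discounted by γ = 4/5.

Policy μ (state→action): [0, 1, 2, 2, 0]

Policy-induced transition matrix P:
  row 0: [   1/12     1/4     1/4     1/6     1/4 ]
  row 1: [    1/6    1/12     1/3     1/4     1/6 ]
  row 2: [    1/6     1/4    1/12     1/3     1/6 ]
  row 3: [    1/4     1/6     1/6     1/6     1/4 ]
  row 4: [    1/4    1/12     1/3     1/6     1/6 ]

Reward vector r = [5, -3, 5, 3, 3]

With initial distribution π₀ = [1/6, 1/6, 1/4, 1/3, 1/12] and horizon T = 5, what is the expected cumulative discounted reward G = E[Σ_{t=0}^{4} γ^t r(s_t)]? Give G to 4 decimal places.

G = 9.3823

t=0: π = [0.1667, 0.1667, 0.2500, 0.3333, 0.0833], E[r] = 2.8333, γ^t·E[r] = 2.833333, running G = 2.833333
t=1: π = [0.1875, 0.1806, 0.2014, 0.2222, 0.2083], E[r] = 2.6944, γ^t·E[r] = 2.155556, running G = 4.988889
t=2: π = [0.1869, 0.1667, 0.2303, 0.2153, 0.2008], E[r] = 2.8345, γ^t·E[r] = 1.814074, running G = 6.802963
t=3: π = [0.1858, 0.1708, 0.2243, 0.2189, 0.2002], E[r] = 2.7952, γ^t·E[r] = 1.431160, running G = 8.234123
t=4: π = [0.1861, 0.1699, 0.2253, 0.2183, 0.2004], E[r] = 2.8033, γ^t·E[r] = 1.148221, running G = 9.382344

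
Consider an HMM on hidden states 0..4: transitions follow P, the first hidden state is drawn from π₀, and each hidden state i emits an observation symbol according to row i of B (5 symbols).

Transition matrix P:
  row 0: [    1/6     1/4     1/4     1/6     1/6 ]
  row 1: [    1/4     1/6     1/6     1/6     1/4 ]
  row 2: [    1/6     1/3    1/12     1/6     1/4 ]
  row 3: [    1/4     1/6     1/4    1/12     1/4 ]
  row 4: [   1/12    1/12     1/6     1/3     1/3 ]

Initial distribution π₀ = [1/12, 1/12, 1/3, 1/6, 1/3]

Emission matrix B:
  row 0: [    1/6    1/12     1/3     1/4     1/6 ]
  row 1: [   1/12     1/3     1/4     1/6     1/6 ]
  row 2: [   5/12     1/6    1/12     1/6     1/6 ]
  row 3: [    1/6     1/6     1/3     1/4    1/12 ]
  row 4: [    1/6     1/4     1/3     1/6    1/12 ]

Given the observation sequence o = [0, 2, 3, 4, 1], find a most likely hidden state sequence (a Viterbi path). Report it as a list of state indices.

path = [2, 4, 3, 2, 1]

t=0: δ = [1.389e-02, 6.944e-03, 1.389e-01, 2.778e-02, 5.556e-02]  (obs o_0=0)
t=1: δ = [7.716e-03, 1.157e-02, 9.645e-04, 7.716e-03, 1.157e-02]  ψ = [2, 2, 2, 2, 2]  (obs o_1=2)
t=2: δ = [7.234e-04, 3.215e-04, 3.215e-04, 9.645e-04, 6.430e-04]  ψ = [1, 0, 0, 4, 4]  (obs o_2=3)
t=3: δ = [4.019e-05, 3.014e-05, 4.019e-05, 1.786e-05, 2.009e-05]  ψ = [3, 0, 3, 4, 3]  (obs o_3=4)
t=4: δ = [6.279e-07, 4.465e-06, 1.674e-06, 1.116e-06, 2.512e-06]  ψ = [1, 2, 0, 0, 2]  (obs o_4=1)
backtrack: best end state = 1; path = [2, 4, 3, 2, 1]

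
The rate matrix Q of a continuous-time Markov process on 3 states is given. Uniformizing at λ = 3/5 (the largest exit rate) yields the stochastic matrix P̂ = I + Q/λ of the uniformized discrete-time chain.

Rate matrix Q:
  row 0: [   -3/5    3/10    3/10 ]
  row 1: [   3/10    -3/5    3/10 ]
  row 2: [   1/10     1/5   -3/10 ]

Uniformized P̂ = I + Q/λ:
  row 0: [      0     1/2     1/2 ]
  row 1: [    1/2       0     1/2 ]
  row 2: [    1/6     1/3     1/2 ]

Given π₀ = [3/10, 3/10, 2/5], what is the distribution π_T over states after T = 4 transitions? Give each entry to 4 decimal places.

π = [0.2229, 0.2771, 0.5000]

t=0: π = [0.3000, 0.3000, 0.4000]
t=1: π = [0.2167, 0.2833, 0.5000]
t=2: π = [0.2250, 0.2750, 0.5000]
t=3: π = [0.2208, 0.2792, 0.5000]
t=4: π = [0.2229, 0.2771, 0.5000]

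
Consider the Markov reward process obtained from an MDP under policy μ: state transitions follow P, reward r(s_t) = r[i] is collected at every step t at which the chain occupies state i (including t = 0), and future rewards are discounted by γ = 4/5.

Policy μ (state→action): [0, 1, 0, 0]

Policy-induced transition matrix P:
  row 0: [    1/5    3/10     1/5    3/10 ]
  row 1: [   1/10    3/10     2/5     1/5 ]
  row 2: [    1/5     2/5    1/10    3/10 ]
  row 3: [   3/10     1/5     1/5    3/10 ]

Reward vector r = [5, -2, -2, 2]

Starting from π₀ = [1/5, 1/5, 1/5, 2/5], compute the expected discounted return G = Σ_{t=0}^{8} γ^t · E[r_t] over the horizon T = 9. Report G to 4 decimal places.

G = 2.7173

t=0: π = [0.2000, 0.2000, 0.2000, 0.4000], E[r] = 1.0000, γ^t·E[r] = 1.000000, running G = 1.000000
t=1: π = [0.2200, 0.2800, 0.2200, 0.2800], E[r] = 0.6600, γ^t·E[r] = 0.528000, running G = 1.528000
t=2: π = [0.2000, 0.2940, 0.2340, 0.2720], E[r] = 0.4880, γ^t·E[r] = 0.312320, running G = 1.840320
t=3: π = [0.1978, 0.2962, 0.2354, 0.2706], E[r] = 0.4670, γ^t·E[r] = 0.239104, running G = 2.079424
t=4: π = [0.1974, 0.2965, 0.2357, 0.2704], E[r] = 0.4636, γ^t·E[r] = 0.189891, running G = 2.269315
t=5: π = [0.1974, 0.2965, 0.2357, 0.2704], E[r] = 0.4631, γ^t·E[r] = 0.151761, running G = 2.421076
t=6: π = [0.1974, 0.2965, 0.2357, 0.2703], E[r] = 0.4631, γ^t·E[r] = 0.121389, running G = 2.542464
t=7: π = [0.1974, 0.2965, 0.2357, 0.2703], E[r] = 0.4631, γ^t·E[r] = 0.097109, running G = 2.639573
t=8: π = [0.1974, 0.2965, 0.2357, 0.2703], E[r] = 0.4630, γ^t·E[r] = 0.077687, running G = 2.717260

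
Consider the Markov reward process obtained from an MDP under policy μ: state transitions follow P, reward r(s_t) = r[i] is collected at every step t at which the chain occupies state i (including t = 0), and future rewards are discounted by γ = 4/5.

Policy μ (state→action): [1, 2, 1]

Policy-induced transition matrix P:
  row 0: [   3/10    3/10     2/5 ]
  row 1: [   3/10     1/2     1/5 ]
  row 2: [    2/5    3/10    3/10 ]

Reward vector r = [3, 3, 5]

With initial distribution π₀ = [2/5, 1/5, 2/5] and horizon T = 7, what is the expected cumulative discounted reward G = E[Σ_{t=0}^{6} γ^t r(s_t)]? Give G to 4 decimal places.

G = 14.4445

t=0: π = [0.4000, 0.2000, 0.4000], E[r] = 3.8000, γ^t·E[r] = 3.800000, running G = 3.800000
t=1: π = [0.3400, 0.3400, 0.3200], E[r] = 3.6400, γ^t·E[r] = 2.912000, running G = 6.712000
t=2: π = [0.3320, 0.3680, 0.3000], E[r] = 3.6000, γ^t·E[r] = 2.304000, running G = 9.016000
t=3: π = [0.3300, 0.3736, 0.2964], E[r] = 3.5928, γ^t·E[r] = 1.839514, running G = 10.855514
t=4: π = [0.3296, 0.3747, 0.2956], E[r] = 3.5913, γ^t·E[r] = 1.470988, running G = 12.326502
t=5: π = [0.3296, 0.3749, 0.2955], E[r] = 3.5910, γ^t·E[r] = 1.176694, running G = 13.503196
t=6: π = [0.3295, 0.3750, 0.2955], E[r] = 3.5909, γ^t·E[r] = 0.941339, running G = 14.444535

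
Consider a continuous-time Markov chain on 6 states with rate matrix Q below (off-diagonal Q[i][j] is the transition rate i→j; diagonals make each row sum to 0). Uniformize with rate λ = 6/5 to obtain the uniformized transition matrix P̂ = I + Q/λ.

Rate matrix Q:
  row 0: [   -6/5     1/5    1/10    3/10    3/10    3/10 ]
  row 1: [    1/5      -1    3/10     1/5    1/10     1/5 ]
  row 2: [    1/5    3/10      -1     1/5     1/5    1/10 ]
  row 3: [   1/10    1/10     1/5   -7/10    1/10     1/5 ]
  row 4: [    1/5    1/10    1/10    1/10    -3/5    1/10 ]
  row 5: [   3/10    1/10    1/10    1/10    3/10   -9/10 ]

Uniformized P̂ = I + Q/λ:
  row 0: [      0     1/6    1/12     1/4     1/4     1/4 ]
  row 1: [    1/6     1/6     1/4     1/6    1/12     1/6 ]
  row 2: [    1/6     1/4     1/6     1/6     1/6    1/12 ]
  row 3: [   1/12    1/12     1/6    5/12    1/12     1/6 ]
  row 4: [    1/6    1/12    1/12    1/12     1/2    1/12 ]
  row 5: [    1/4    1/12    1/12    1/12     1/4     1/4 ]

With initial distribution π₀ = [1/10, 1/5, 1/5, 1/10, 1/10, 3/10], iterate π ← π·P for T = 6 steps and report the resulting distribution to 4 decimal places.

π = [0.1405, 0.1276, 0.1316, 0.1926, 0.2475, 0.1601]

t=0: π = [0.1000, 0.2000, 0.2000, 0.1000, 0.1000, 0.3000]
t=1: π = [0.1667, 0.1417, 0.1417, 0.1667, 0.2083, 0.1750]
t=2: π = [0.1396, 0.1326, 0.1326, 0.1903, 0.2389, 0.1660]
t=3: π = [0.1414, 0.1281, 0.1323, 0.1921, 0.2448, 0.1612]
t=4: π = [0.1405, 0.1279, 0.1317, 0.1926, 0.2468, 0.1604]
t=5: π = [0.1406, 0.1277, 0.1317, 0.1926, 0.2473, 0.1602]
t=6: π = [0.1405, 0.1276, 0.1316, 0.1926, 0.2475, 0.1601]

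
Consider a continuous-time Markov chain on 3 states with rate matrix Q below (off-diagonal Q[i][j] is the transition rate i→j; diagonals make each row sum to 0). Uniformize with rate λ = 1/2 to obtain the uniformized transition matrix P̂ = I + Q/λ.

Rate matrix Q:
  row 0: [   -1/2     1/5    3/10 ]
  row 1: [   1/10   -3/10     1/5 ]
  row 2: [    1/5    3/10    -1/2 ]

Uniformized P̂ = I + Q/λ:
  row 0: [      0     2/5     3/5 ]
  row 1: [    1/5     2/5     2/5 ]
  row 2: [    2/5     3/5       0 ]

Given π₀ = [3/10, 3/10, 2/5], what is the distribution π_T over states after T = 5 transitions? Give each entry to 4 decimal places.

π = [0.2201, 0.4638, 0.3161]

t=0: π = [0.3000, 0.3000, 0.4000]
t=1: π = [0.2200, 0.4800, 0.3000]
t=2: π = [0.2160, 0.4600, 0.3240]
t=3: π = [0.2216, 0.4648, 0.3136]
t=4: π = [0.2184, 0.4627, 0.3189]
t=5: π = [0.2201, 0.4638, 0.3161]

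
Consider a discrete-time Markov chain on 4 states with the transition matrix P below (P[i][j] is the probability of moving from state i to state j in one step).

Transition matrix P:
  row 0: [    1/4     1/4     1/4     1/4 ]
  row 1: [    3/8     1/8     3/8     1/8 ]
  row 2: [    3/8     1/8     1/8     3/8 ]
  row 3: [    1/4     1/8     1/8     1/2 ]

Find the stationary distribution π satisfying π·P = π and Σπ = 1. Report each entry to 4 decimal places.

π = [0.2955, 0.1619, 0.2024, 0.3401]

Balance equations π_j = Σ_i π_i·P[i][j]:
  π_0 = 1/4·π_0 + 3/8·π_1 + 3/8·π_2 + 1/4·π_3
  π_1 = 1/4·π_0 + 1/8·π_1 + 1/8·π_2 + 1/8·π_3
  π_2 = 1/4·π_0 + 3/8·π_1 + 1/8·π_2 + 1/8·π_3
  normalize: π_0 + π_1 + π_2 + π_3 = 1
Solving the linear system gives exactly π = [73/247, 40/247, 50/247, 84/247].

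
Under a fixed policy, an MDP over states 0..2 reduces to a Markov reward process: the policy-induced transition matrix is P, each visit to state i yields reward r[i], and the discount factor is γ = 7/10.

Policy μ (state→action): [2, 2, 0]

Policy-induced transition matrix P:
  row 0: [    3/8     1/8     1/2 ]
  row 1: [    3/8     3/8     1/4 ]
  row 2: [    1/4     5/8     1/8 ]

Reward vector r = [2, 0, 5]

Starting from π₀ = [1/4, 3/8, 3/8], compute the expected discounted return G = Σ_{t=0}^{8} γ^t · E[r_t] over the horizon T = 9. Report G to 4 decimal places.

G = 7.0134

t=0: π = [0.2500, 0.3750, 0.3750], E[r] = 2.3750, γ^t·E[r] = 2.375000, running G = 2.375000
t=1: π = [0.3281, 0.4063, 0.2656], E[r] = 1.9844, γ^t·E[r] = 1.389063, running G = 3.764063
t=2: π = [0.3418, 0.3594, 0.2988], E[r] = 2.1777, γ^t·E[r] = 1.067090, running G = 4.831152
t=3: π = [0.3376, 0.3643, 0.2981], E[r] = 2.1658, γ^t·E[r] = 0.742860, running G = 5.574012
t=4: π = [0.3377, 0.3651, 0.2971], E[r] = 2.1612, γ^t·E[r] = 0.518910, running G = 6.092922
t=5: π = [0.3379, 0.3649, 0.2973], E[r] = 2.1622, γ^t·E[r] = 0.363395, running G = 6.456317
t=6: π = [0.3378, 0.3649, 0.2973], E[r] = 2.1622, γ^t·E[r] = 0.254380, running G = 6.710697
t=7: π = [0.3378, 0.3649, 0.2973], E[r] = 2.1622, γ^t·E[r] = 0.178063, running G = 6.888760
t=8: π = [0.3378, 0.3649, 0.2973], E[r] = 2.1622, γ^t·E[r] = 0.124644, running G = 7.013404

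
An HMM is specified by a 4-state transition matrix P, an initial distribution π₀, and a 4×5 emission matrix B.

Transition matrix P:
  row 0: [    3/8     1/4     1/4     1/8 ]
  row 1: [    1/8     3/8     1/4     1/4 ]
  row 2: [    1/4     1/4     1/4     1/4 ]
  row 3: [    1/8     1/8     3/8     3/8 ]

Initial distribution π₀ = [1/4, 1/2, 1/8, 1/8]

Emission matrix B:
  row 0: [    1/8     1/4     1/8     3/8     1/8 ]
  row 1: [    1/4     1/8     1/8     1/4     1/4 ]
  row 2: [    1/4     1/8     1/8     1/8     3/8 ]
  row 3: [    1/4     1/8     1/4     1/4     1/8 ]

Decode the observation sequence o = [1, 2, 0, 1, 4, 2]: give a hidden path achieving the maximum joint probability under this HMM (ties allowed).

path = [1, 3, 3, 3, 2, 3]

t=0: δ = [6.250e-02, 6.250e-02, 1.562e-02, 1.562e-02]  (obs o_0=1)
t=1: δ = [2.930e-03, 2.930e-03, 1.953e-03, 3.906e-03]  ψ = [0, 1, 0, 1]  (obs o_1=2)
t=2: δ = [1.373e-04, 2.747e-04, 3.662e-04, 3.662e-04]  ψ = [0, 1, 3, 3]  (obs o_2=0)
t=3: δ = [2.289e-05, 1.287e-05, 1.717e-05, 1.717e-05]  ψ = [2, 1, 3, 3]  (obs o_3=1)
t=4: δ = [1.073e-06, 1.431e-06, 2.414e-06, 8.047e-07]  ψ = [0, 0, 3, 3]  (obs o_4=4)
t=5: δ = [7.544e-08, 7.544e-08, 7.544e-08, 1.509e-07]  ψ = [2, 2, 2, 2]  (obs o_5=2)
backtrack: best end state = 3; path = [1, 3, 3, 3, 2, 3]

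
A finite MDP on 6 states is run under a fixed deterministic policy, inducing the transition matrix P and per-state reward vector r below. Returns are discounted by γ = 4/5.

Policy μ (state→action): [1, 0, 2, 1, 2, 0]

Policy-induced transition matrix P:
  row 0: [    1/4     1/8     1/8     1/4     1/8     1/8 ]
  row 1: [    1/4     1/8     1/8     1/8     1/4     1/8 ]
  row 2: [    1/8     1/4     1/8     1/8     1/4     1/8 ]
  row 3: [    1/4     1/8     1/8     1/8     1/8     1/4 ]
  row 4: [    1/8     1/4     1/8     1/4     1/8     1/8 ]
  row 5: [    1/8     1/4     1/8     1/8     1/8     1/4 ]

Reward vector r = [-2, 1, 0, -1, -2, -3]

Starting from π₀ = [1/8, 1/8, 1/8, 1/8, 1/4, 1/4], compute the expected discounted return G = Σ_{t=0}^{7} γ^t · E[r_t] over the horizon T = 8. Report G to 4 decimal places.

t=0: π = [0.1250, 0.1250, 0.1250, 0.1250, 0.2500, 0.2500], E[r] = -1.5000, γ^t·E[r] = -1.500000, running G = -1.500000
t=1: π = [0.1719, 0.2031, 0.1250, 0.1719, 0.1563, 0.1719], E[r] = -1.1406, γ^t·E[r] = -0.912500, running G = -2.412500
t=2: π = [0.1934, 0.1816, 0.1250, 0.1660, 0.1660, 0.1680], E[r] = -1.2070, γ^t·E[r] = -0.772500, running G = -3.185000
t=3: π = [0.1926, 0.1824, 0.1250, 0.1699, 0.1633, 0.1667], E[r] = -1.1997, γ^t·E[r] = -0.614250, running G = -3.799250
t=4: π = [0.1931, 0.1819, 0.1250, 0.1695, 0.1634, 0.1671], E[r] = -1.2019, γ^t·E[r] = -0.492313, running G = -4.291563
t=5: π = [0.1931, 0.1819, 0.1250, 0.1696, 0.1634, 0.1671], E[r] = -1.2017, γ^t·E[r] = -0.393770, running G = -4.685333
t=6: π = [0.1931, 0.1819, 0.1250, 0.1696, 0.1634, 0.1671], E[r] = -1.2017, γ^t·E[r] = -0.315029, running G = -5.000361
t=7: π = [0.1931, 0.1819, 0.1250, 0.1696, 0.1634, 0.1671], E[r] = -1.2017, γ^t·E[r] = -0.252021, running G = -5.252383

G = -5.2524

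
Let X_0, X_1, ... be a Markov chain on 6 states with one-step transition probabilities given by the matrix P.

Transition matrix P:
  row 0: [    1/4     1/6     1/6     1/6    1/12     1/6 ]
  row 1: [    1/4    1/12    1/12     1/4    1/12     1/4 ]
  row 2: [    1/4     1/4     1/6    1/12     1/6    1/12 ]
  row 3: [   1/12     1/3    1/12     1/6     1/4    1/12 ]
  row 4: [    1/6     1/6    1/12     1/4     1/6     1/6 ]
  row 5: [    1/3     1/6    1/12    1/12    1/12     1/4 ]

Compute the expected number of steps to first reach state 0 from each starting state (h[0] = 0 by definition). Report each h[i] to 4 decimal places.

First-step conditioning: h[0] = 0; for i ≠ 0, h[i] = 1 + Σ_k P[i][k]·h[k].
  h[1] = 1 + 1/12·h[1] + 1/12·h[2] + 1/4·h[3] + 1/12·h[4] + 1/4·h[5]
  h[2] = 1 + 1/4·h[1] + 1/6·h[2] + 1/12·h[3] + 1/6·h[4] + 1/12·h[5]
  h[3] = 1 + 1/3·h[1] + 1/12·h[2] + 1/6·h[3] + 1/4·h[4] + 1/12·h[5]
  h[4] = 1 + 1/6·h[1] + 1/12·h[2] + 1/4·h[3] + 1/6·h[4] + 1/6·h[5]
  h[5] = 1 + 1/6·h[1] + 1/12·h[2] + 1/12·h[3] + 1/12·h[4] + 1/4·h[5]
Solving the 5×5 linear system over states ≠ 0 gives exactly h = [0, 220176/49265, 43860/9853, 52272/9853, 1452/295, 194964/49265] (h[0] = 0 is the target).

h = [0.0000, 4.4692, 4.4514, 5.3052, 4.9220, 3.9575]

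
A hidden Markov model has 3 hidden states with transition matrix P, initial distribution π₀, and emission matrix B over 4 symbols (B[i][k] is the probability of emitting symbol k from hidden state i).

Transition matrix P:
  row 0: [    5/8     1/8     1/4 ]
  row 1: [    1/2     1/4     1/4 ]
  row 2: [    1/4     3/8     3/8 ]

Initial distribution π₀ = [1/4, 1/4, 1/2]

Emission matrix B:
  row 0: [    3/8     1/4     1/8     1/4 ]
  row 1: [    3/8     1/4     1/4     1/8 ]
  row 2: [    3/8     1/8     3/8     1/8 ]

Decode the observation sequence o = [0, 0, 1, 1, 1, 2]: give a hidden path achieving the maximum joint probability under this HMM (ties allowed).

t=0: δ = [9.375e-02, 9.375e-02, 1.875e-01]  (obs o_0=0)
t=1: δ = [2.197e-02, 2.637e-02, 2.637e-02]  ψ = [0, 2, 2]  (obs o_1=0)
t=2: δ = [3.433e-03, 2.472e-03, 1.236e-03]  ψ = [0, 2, 2]  (obs o_2=1)
t=3: δ = [5.364e-04, 1.545e-04, 1.073e-04]  ψ = [0, 1, 0]  (obs o_3=1)
t=4: δ = [8.382e-05, 1.676e-05, 1.676e-05]  ψ = [0, 0, 0]  (obs o_4=1)
t=5: δ = [6.548e-06, 2.619e-06, 7.858e-06]  ψ = [0, 0, 0]  (obs o_5=2)
backtrack: best end state = 2; path = [0, 0, 0, 0, 0, 2]

path = [0, 0, 0, 0, 0, 2]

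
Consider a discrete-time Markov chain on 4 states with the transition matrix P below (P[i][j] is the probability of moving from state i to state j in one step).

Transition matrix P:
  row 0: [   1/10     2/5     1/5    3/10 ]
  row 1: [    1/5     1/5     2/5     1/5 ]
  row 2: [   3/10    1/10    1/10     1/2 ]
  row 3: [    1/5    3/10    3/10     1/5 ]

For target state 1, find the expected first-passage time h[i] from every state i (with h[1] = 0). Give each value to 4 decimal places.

First-step conditioning: h[1] = 0; for i ≠ 1, h[i] = 1 + Σ_k P[i][k]·h[k].
  h[0] = 1 + 1/10·h[0] + 1/5·h[2] + 3/10·h[3]
  h[2] = 1 + 3/10·h[0] + 1/10·h[2] + 1/2·h[3]
  h[3] = 1 + 1/5·h[0] + 3/10·h[2] + 1/5·h[3]
Solving the 3×3 linear system over states ≠ 1 gives exactly h = [85/26, 0, 55/13, 95/26] (h[1] = 0 is the target).

h = [3.2692, 0.0000, 4.2308, 3.6538]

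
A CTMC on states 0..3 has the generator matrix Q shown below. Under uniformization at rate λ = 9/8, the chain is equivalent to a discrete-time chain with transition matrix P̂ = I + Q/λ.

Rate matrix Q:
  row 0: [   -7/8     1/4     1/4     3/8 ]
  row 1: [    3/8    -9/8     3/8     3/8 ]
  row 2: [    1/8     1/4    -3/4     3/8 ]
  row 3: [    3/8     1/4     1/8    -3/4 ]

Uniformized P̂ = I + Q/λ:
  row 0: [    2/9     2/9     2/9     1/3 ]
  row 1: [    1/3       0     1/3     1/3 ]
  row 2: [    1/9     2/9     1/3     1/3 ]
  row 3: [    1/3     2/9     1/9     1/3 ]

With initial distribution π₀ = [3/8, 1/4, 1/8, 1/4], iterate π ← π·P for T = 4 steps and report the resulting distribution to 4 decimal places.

π = [0.2537, 0.1820, 0.2310, 0.3333]

t=0: π = [0.3750, 0.2500, 0.1250, 0.2500]
t=1: π = [0.2639, 0.1667, 0.2361, 0.3333]
t=2: π = [0.2515, 0.1852, 0.2299, 0.3333]
t=3: π = [0.2543, 0.1811, 0.2313, 0.3333]
t=4: π = [0.2537, 0.1820, 0.2310, 0.3333]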